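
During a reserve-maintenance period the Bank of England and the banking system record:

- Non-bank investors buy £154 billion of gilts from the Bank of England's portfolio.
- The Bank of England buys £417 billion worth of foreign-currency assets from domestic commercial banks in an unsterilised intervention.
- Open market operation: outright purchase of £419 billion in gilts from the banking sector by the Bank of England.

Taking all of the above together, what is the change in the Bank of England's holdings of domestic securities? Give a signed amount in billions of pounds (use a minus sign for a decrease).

+£265 billion

Bank of England balance sheet:
  Assets:      Securities +£265B, Foreign assets +£417B
  Liabilities: Bank reserves +£682B
So the change in the Bank of England's holdings of domestic securities is +£265 billion.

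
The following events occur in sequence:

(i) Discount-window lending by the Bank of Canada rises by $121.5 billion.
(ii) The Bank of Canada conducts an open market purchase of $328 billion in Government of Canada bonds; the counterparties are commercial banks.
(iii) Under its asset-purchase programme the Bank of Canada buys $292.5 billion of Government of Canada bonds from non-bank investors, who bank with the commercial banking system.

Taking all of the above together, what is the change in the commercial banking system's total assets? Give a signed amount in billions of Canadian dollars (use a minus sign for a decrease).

+$414 billion

Discount-window loan $121.5 billion: bank balance sheets expand → +$121.5B.
OMO purchase (from banks) $328 billion: just an asset swap on bank balance sheets → 0.
Asset purchase (from non-banks) $292.5 billion: bank balance sheets expand → +$292.5B.
Net: 121.5 + 0 + 292.5 = +$414 billion.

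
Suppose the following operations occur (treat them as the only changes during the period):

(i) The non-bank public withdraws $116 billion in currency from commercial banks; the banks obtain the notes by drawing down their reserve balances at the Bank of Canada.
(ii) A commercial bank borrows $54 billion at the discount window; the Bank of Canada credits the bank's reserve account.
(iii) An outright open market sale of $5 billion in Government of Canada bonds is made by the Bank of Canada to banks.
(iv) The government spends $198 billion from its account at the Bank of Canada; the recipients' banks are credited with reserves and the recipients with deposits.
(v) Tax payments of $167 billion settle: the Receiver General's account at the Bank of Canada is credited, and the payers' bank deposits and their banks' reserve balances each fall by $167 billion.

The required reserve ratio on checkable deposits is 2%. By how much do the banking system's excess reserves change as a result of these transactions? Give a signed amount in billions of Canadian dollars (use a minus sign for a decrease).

-$34.3 billion

Currency withdrawal $116 billion: reserves −$116B, deposits −$116B.
Discount-window loan $54 billion: reserves +$54B, deposits 0.
OMO sale (to banks) $5 billion: reserves −$5B, deposits 0.
Government spending $198 billion: reserves +$198B, deposits +$198B.
Government account inflow $167 billion: reserves −$167B, deposits −$167B.
Totals: Δreserves = −$36B, Δdeposits = −$85B.
Δrequired reserves = 2% × −$85B = −$1.7B.
Δexcess reserves = Δreserves − Δrequired = −$36B − (−$1.7B) = -$34.3 billion.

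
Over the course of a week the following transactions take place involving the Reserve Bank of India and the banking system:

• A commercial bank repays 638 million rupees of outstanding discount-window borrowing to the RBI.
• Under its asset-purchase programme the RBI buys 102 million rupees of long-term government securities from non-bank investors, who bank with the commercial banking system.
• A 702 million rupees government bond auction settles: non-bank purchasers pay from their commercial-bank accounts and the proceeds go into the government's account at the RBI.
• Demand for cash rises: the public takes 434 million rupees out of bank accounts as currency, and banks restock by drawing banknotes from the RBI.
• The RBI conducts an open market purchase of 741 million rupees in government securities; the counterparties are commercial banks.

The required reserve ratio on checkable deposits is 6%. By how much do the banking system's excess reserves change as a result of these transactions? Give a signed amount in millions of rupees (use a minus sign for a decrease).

-868.96 million

Discount-window repayment 638 million rupees: reserves −638M, deposits 0.
Asset purchase (from non-banks) 102 million rupees: reserves +102M, deposits +102M.
Government account inflow 702 million rupees: reserves −702M, deposits −702M.
Currency withdrawal 434 million rupees: reserves −434M, deposits −434M.
OMO purchase (from banks) 741 million rupees: reserves +741M, deposits 0.
Totals: Δreserves = −931M, Δdeposits = −1034M.
Δrequired reserves = 6% × −1034M = −62.04M.
Δexcess reserves = Δreserves − Δrequired = −931M − (−62.04M) = -868.96 million.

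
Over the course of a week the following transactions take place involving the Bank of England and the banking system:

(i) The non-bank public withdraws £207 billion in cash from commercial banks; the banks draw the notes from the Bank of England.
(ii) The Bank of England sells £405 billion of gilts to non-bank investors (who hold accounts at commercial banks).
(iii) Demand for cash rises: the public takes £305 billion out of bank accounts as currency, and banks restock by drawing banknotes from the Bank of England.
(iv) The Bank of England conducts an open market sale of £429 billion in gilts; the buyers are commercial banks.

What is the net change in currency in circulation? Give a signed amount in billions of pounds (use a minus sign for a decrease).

Currency withdrawal £207 billion: notes leave the central bank → +£207B.
Asset sale (to non-banks) £405 billion: no currency enters or leaves circulation → 0.
Currency withdrawal £305 billion: notes leave the central bank → +£305B.
OMO sale (to banks) £429 billion: no currency enters or leaves circulation → 0.
Net: 207 + 0 + 305 + 0 = +£512 billion.

+£512 billion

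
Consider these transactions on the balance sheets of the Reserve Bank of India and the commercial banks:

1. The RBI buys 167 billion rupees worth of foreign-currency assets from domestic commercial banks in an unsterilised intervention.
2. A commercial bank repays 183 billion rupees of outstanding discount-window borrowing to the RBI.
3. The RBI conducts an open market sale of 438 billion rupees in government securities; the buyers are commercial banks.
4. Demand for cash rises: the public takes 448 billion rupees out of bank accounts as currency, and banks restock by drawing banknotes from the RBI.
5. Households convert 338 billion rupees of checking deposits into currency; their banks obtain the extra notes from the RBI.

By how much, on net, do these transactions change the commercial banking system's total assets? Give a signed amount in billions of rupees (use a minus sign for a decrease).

FX purchase 167 billion rupees: just an asset swap on bank balance sheets → 0.
Discount-window repayment 183 billion rupees: bank balance sheets shrink → −183B.
OMO sale (to banks) 438 billion rupees: just an asset swap on bank balance sheets → 0.
Currency withdrawal 448 billion rupees: bank balance sheets shrink → −448B.
Currency withdrawal 338 billion rupees: bank balance sheets shrink → −338B.
Net: 0 − 183 + 0 − 448 − 338 = -969 billion.

-969 billion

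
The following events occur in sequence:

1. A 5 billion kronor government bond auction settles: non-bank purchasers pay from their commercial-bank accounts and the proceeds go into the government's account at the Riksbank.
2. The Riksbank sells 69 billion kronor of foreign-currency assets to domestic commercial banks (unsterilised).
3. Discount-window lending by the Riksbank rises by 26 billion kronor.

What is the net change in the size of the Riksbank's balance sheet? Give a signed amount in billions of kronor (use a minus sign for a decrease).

-43 billion

Government account inflow 5 billion kronor: only the composition of liabilities changes → 0.
FX sale 69 billion kronor: a Riksbank asset is shed → −69B.
Discount-window loan 26 billion kronor: a Riksbank asset is acquired → +26B.
Net: 0 − 69 + 26 = -43 billion.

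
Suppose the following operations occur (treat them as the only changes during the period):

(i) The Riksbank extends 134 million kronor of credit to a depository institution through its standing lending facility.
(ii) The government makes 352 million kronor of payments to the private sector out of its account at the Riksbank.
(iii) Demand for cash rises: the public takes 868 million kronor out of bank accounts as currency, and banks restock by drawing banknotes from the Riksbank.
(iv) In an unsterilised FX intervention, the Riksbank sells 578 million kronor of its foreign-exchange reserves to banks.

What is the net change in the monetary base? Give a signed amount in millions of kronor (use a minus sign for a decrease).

-92 million

Discount-window loan 134 million kronor: Riksbank balance sheet expands → +134M.
Government spending 352 million kronor: a non-base liability converts back to reserves → +352M.
Currency withdrawal 868 million kronor: just a shift between currency and reserves — both are base money → 0.
FX sale 578 million kronor: Riksbank balance sheet contracts → −578M.
Net: 134 + 352 + 0 − 578 = -92 million.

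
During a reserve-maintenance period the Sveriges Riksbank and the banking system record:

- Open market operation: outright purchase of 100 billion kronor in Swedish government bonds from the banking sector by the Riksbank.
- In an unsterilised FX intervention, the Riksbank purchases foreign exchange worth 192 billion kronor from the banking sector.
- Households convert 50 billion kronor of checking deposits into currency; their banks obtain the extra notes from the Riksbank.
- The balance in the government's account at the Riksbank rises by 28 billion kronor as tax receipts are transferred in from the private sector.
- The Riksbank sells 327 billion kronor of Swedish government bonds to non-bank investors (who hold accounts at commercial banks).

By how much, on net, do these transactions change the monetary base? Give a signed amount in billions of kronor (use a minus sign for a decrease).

OMO purchase (from banks) 100 billion kronor: Riksbank balance sheet expands → +100B.
FX purchase 192 billion kronor: Riksbank balance sheet expands → +192B.
Currency withdrawal 50 billion kronor: just a shift between currency and reserves — both are base money → 0.
Government account inflow 28 billion kronor: reserves shift to a non-base liability → −28B.
Asset sale (to non-banks) 327 billion kronor: Riksbank balance sheet contracts → −327B.
Net: 100 + 192 + 0 − 28 − 327 = -63 billion.

-63 billion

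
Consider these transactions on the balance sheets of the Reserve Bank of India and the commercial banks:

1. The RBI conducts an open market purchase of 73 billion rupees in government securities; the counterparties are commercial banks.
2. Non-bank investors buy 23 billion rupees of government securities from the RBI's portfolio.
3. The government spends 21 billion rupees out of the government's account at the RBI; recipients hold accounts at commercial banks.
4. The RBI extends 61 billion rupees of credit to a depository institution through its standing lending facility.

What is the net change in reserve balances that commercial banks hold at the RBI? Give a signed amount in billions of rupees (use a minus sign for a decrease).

OMO purchase (from banks) 73 billion rupees: the RBI pays by crediting reserve accounts → +73B.
Asset sale (to non-banks) 23 billion rupees: the non-bank buyers' banks settle from reserves → −23B.
Government spending 21 billion rupees: government payments flow into bank reserve accounts → +21B.
Discount-window loan 61 billion rupees: the loan is credited to the bank's reserve account → +61B.
Net: 73 − 23 + 21 + 61 = +132 billion.

+132 billion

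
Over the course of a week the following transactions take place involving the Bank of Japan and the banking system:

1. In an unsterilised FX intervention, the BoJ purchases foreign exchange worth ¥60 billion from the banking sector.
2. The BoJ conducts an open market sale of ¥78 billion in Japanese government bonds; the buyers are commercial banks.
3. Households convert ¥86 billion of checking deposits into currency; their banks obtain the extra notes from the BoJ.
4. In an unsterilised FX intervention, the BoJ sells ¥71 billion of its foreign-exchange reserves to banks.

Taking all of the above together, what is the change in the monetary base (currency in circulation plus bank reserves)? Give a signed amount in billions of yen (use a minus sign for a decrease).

BoJ balance sheet:
  Assets:      Securities −¥78B, Foreign assets −¥11B
  Liabilities: Bank reserves −¥175B, Currency in circulation +¥86B
Monetary base = currency + reserves: +¥86B + (−¥175B) = -¥89 billion.

-¥89 billion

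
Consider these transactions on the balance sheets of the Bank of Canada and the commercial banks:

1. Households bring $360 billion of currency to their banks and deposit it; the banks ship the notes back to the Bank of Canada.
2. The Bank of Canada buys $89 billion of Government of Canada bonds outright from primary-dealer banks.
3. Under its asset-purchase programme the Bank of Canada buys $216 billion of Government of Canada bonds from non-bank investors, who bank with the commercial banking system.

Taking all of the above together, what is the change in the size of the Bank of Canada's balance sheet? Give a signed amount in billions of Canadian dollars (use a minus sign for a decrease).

+$305 billion

Bank of Canada balance sheet:
  Assets:      Securities +$305B
  Liabilities: Bank reserves +$665B, Currency in circulation −$360B
Change in total Bank of Canada assets = +$305 billion.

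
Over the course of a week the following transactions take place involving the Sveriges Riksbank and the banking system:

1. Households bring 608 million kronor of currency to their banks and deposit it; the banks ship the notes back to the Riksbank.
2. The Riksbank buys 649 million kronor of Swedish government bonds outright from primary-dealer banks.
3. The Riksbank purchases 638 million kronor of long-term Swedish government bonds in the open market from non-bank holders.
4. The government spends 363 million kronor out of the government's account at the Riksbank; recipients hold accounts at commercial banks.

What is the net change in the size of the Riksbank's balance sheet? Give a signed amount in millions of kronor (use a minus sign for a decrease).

+1287 million

Riksbank balance sheet:
  Assets:      Securities +1287M
  Liabilities: Bank reserves +2258M, Currency in circulation −608M, Government deposits −363M
Commercial banking system:
  Assets:      Reserves at CB +2258M, Securities −649M
  Liabilities: Checkable deposits +1609M
Change in total Riksbank assets = +1287 million.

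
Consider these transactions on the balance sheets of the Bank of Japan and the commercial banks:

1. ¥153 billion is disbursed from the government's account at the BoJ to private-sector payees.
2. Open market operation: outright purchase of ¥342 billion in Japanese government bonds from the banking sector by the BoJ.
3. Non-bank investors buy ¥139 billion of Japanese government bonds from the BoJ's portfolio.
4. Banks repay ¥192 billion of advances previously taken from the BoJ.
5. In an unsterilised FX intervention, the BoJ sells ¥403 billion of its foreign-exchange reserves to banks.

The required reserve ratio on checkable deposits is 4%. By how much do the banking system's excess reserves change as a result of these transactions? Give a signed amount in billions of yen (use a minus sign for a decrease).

Government spending ¥153 billion: reserves +¥153B, deposits +¥153B.
OMO purchase (from banks) ¥342 billion: reserves +¥342B, deposits 0.
Asset sale (to non-banks) ¥139 billion: reserves −¥139B, deposits −¥139B.
Discount-window repayment ¥192 billion: reserves −¥192B, deposits 0.
FX sale ¥403 billion: reserves −¥403B, deposits 0.
Totals: Δreserves = −¥239B, Δdeposits = +¥14B.
Δrequired reserves = 4% × +¥14B = +¥0.56B.
Δexcess reserves = Δreserves − Δrequired = −¥239B − (+¥0.56B) = -¥239.56 billion.

-¥239.56 billion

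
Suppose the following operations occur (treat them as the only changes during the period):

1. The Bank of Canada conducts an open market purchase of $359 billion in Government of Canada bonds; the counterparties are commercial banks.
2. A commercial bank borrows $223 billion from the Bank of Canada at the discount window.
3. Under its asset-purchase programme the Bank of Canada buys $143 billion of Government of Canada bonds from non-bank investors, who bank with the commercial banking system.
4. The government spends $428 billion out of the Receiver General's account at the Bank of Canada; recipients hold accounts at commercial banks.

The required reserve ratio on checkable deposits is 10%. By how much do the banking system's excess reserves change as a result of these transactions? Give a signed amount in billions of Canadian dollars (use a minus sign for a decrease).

OMO purchase (from banks) $359 billion: reserves +$359B, deposits 0.
Discount-window loan $223 billion: reserves +$223B, deposits 0.
Asset purchase (from non-banks) $143 billion: reserves +$143B, deposits +$143B.
Government spending $428 billion: reserves +$428B, deposits +$428B.
Totals: Δreserves = +$1153B, Δdeposits = +$571B.
Δrequired reserves = 10% × +$571B = +$57.1B.
Δexcess reserves = Δreserves − Δrequired = +$1153B − (+$57.1B) = +$1095.9 billion.

+$1095.9 billion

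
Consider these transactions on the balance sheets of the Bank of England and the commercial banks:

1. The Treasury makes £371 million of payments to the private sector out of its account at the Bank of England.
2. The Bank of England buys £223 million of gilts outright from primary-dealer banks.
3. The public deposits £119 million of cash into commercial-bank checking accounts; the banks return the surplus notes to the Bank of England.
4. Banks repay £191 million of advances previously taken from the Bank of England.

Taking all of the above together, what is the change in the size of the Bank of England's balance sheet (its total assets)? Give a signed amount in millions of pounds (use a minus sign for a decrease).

+£32 million

Government spending £371 million: only the composition of liabilities changes → 0.
OMO purchase (from banks) £223 million: a Bank of England asset is acquired → +£223M.
Currency deposit £119 million: only the composition of liabilities changes → 0.
Discount-window repayment £191 million: a Bank of England asset is shed → −£191M.
Net: 0 + 223 + 0 − 191 = +£32 million.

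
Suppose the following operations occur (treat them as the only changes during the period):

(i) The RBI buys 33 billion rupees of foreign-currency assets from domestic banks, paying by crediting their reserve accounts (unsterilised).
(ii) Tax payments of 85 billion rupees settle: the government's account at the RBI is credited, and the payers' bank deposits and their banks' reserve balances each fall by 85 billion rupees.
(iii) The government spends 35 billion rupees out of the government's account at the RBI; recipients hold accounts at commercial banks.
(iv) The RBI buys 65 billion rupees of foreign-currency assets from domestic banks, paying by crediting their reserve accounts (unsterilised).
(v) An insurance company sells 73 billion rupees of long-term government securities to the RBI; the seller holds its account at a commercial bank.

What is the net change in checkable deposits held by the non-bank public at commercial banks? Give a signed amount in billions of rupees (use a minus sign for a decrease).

+23 billion

FX purchase 33 billion rupees: the counterparty is a bank, so public deposits are unchanged → 0.
Government account inflow 85 billion rupees: non-bank counterparties' bank balances fall → −85B.
Government spending 35 billion rupees: non-bank counterparties' bank balances rise → +35B.
FX purchase 65 billion rupees: the counterparty is a bank, so public deposits are unchanged → 0.
Asset purchase (from non-banks) 73 billion rupees: non-bank counterparties' bank balances rise → +73B.
Net: 0 − 85 + 35 + 0 + 73 = +23 billion.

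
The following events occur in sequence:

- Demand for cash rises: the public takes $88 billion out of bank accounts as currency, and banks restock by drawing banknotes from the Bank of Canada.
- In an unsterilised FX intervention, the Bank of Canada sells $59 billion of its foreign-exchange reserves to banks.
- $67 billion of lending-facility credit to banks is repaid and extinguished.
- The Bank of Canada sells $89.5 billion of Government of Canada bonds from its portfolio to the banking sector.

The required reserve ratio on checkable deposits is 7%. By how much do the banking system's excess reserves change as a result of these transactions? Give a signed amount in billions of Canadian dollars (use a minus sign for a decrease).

-$297.34 billion

Currency withdrawal $88 billion: reserves −$88B, deposits −$88B.
FX sale $59 billion: reserves −$59B, deposits 0.
Discount-window repayment $67 billion: reserves −$67B, deposits 0.
OMO sale (to banks) $89.5 billion: reserves −$89.5B, deposits 0.
Totals: Δreserves = −$303.5B, Δdeposits = −$88B.
Δrequired reserves = 7% × −$88B = −$6.16B.
Δexcess reserves = Δreserves − Δrequired = −$303.5B − (−$6.16B) = -$297.34 billion.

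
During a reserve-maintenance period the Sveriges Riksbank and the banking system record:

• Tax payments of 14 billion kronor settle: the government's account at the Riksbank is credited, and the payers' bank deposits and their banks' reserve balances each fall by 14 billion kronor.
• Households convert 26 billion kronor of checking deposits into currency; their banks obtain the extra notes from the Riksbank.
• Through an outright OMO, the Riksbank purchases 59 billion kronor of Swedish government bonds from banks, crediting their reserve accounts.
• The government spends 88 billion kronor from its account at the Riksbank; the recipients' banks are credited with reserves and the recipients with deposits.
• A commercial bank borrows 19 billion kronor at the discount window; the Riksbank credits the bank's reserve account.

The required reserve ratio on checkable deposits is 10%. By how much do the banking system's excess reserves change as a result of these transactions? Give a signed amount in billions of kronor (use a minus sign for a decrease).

Government account inflow 14 billion kronor: reserves −14B, deposits −14B.
Currency withdrawal 26 billion kronor: reserves −26B, deposits −26B.
OMO purchase (from banks) 59 billion kronor: reserves +59B, deposits 0.
Government spending 88 billion kronor: reserves +88B, deposits +88B.
Discount-window loan 19 billion kronor: reserves +19B, deposits 0.
Totals: Δreserves = +126B, Δdeposits = +48B.
Δrequired reserves = 10% × +48B = +4.8B.
Δexcess reserves = Δreserves − Δrequired = +126B − (+4.8B) = +121.2 billion.

+121.2 billion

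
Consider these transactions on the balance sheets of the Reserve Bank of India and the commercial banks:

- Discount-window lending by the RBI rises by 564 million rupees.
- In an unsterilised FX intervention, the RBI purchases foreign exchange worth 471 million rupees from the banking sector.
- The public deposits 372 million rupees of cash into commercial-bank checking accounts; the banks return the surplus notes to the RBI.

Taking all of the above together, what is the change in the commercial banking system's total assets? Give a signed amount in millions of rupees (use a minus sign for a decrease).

Discount-window loan 564 million rupees: bank balance sheets expand → +564M.
FX purchase 471 million rupees: just an asset swap on bank balance sheets → 0.
Currency deposit 372 million rupees: bank balance sheets expand → +372M.
Net: 564 + 0 + 372 = +936 million.

+936 million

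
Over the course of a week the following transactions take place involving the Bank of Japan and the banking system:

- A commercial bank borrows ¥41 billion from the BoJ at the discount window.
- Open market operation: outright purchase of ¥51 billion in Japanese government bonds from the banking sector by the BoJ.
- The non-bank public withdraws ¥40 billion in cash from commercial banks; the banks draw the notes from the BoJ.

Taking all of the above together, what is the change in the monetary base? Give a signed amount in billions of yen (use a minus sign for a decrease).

+¥92 billion

BoJ balance sheet:
  Assets:      Securities +¥51B, Loans to banks +¥41B
  Liabilities: Bank reserves +¥52B, Currency in circulation +¥40B
Monetary base = currency + reserves: +¥40B + (+¥52B) = +¥92 billion.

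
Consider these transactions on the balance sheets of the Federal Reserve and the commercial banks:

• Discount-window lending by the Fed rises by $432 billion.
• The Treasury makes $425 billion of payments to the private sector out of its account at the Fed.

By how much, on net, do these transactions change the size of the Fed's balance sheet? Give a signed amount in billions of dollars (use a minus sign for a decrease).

+$432 billion

Discount-window loan $432 billion: a Fed asset is acquired → +$432B.
Government spending $425 billion: only the composition of liabilities changes → 0.
Net: 432 + 0 = +$432 billion.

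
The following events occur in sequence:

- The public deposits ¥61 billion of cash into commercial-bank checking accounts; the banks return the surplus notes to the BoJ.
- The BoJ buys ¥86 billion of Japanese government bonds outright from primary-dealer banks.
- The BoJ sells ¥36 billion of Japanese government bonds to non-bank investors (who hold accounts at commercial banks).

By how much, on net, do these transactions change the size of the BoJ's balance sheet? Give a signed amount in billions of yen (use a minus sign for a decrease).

+¥50 billion

BoJ balance sheet:
  Assets:      Securities +¥50B
  Liabilities: Bank reserves +¥111B, Currency in circulation −¥61B
Change in total BoJ assets = +¥50 billion.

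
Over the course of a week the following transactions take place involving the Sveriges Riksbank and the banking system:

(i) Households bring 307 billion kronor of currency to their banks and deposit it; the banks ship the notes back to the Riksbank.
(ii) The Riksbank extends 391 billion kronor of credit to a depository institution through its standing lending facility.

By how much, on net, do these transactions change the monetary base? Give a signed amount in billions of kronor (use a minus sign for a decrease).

Currency deposit 307 billion kronor: just a shift between currency and reserves — both are base money → 0.
Discount-window loan 391 billion kronor: Riksbank balance sheet expands → +391B.
Net: 0 + 391 = +391 billion.

+391 billion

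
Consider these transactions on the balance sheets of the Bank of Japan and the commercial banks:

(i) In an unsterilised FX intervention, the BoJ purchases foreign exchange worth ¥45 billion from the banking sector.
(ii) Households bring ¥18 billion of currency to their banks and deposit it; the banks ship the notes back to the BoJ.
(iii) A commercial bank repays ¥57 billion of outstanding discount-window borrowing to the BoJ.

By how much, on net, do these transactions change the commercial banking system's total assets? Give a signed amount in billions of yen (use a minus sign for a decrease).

BoJ balance sheet:
  Assets:      Loans to banks −¥57B, Foreign assets +¥45B
  Liabilities: Bank reserves +¥6B, Currency in circulation −¥18B
Commercial banking system:
  Assets:      Reserves at CB +¥6B, Foreign assets −¥45B
  Liabilities: Checkable deposits +¥18B, Borrowings from CB −¥57B
Change in total bank assets = -¥39 billion.

-¥39 billion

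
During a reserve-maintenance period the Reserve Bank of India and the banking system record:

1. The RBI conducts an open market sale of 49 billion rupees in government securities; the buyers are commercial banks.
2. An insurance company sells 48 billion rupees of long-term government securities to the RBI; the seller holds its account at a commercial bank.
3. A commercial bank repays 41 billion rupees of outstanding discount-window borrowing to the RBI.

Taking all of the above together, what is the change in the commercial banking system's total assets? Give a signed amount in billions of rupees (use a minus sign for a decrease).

RBI balance sheet:
  Assets:      Securities −1B, Loans to banks −41B
  Liabilities: Bank reserves −42B
Commercial banking system:
  Assets:      Reserves at CB −42B, Securities +49B
  Liabilities: Checkable deposits +48B, Borrowings from CB −41B
Change in total bank assets = +7 billion.

+7 billion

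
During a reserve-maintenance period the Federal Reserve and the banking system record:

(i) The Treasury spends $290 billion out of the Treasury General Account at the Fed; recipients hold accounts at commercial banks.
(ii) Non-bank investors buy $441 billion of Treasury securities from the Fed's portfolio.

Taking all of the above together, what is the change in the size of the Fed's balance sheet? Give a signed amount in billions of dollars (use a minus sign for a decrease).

Government spending $290 billion: only the composition of liabilities changes → 0.
Asset sale (to non-banks) $441 billion: a Fed asset is shed → −$441B.
Net: 0 − 441 = -$441 billion.

-$441 billion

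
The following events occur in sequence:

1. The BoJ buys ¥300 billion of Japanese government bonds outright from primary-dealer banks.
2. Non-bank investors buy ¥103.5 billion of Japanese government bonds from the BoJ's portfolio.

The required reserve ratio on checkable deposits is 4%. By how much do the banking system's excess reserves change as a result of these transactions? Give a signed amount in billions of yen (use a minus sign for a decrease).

+¥200.64 billion

OMO purchase (from banks) ¥300 billion: reserves +¥300B, deposits 0.
Asset sale (to non-banks) ¥103.5 billion: reserves −¥103.5B, deposits −¥103.5B.
Totals: Δreserves = +¥196.5B, Δdeposits = −¥103.5B.
Δrequired reserves = 4% × −¥103.5B = −¥4.14B.
Δexcess reserves = Δreserves − Δrequired = +¥196.5B − (−¥4.14B) = +¥200.64 billion.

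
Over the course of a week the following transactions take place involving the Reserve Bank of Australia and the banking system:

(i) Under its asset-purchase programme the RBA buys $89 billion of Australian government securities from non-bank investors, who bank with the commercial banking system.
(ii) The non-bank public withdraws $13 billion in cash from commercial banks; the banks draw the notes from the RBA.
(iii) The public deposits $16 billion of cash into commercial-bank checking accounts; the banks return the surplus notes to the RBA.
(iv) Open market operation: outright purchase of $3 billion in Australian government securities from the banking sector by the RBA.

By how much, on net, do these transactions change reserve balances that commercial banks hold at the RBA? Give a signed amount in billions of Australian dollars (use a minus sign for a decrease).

+$95 billion

RBA balance sheet:
  Assets:      Securities +$92B
  Liabilities: Bank reserves +$95B, Currency in circulation −$3B
So the change in reserve balances that commercial banks hold at the RBA is +$95 billion.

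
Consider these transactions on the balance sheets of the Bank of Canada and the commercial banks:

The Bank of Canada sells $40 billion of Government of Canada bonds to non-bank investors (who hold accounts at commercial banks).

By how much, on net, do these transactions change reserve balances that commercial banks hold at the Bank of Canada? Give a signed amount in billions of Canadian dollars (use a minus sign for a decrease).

Bank of Canada balance sheet:
  Assets:      Securities −$40B
  Liabilities: Bank reserves −$40B
Commercial banking system:
  Assets:      Reserves at CB −$40B
  Liabilities: Checkable deposits −$40B
So the change in reserve balances that commercial banks hold at the Bank of Canada is -$40 billion.

-$40 billion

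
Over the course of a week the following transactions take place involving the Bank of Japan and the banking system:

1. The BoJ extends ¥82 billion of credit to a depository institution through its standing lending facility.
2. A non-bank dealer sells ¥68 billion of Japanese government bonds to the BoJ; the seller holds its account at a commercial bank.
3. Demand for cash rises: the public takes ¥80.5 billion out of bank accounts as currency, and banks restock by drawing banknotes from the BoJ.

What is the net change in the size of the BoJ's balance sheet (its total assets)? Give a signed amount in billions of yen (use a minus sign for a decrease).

+¥150 billion

BoJ balance sheet:
  Assets:      Securities +¥68B, Loans to banks +¥82B
  Liabilities: Bank reserves +¥69.5B, Currency in circulation +¥80.5B
Change in total BoJ assets = +¥150 billion.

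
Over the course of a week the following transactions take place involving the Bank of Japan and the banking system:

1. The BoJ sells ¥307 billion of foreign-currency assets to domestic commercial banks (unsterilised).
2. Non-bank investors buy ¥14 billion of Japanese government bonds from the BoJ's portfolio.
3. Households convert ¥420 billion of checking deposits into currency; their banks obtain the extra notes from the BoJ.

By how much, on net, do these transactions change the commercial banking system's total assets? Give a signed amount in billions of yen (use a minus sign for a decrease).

BoJ balance sheet:
  Assets:      Securities −¥14B, Foreign assets −¥307B
  Liabilities: Bank reserves −¥741B, Currency in circulation +¥420B
Commercial banking system:
  Assets:      Reserves at CB −¥741B, Foreign assets +¥307B
  Liabilities: Checkable deposits −¥434B
Change in total bank assets = -¥434 billion.

-¥434 billion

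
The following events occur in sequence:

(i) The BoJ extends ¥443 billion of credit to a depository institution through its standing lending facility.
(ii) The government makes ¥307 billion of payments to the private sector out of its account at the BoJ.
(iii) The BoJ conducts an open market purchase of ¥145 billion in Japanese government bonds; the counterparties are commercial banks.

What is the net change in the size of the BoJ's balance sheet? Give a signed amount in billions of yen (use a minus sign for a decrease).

+¥588 billion

Discount-window loan ¥443 billion: a BoJ asset is acquired → +¥443B.
Government spending ¥307 billion: only the composition of liabilities changes → 0.
OMO purchase (from banks) ¥145 billion: a BoJ asset is acquired → +¥145B.
Net: 443 + 0 + 145 = +¥588 billion.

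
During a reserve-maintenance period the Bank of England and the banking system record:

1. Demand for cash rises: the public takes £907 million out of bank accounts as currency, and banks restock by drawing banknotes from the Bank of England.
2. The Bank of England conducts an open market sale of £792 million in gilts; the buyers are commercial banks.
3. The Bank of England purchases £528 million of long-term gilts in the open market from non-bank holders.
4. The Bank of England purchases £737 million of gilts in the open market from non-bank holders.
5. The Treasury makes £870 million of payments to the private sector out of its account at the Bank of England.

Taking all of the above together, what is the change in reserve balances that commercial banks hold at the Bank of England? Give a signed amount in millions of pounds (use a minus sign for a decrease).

+£436 million

Bank of England balance sheet:
  Assets:      Securities +£473M
  Liabilities: Bank reserves +£436M, Currency in circulation +£907M, Government deposits −£870M
So the change in reserve balances that commercial banks hold at the Bank of England is +£436 million.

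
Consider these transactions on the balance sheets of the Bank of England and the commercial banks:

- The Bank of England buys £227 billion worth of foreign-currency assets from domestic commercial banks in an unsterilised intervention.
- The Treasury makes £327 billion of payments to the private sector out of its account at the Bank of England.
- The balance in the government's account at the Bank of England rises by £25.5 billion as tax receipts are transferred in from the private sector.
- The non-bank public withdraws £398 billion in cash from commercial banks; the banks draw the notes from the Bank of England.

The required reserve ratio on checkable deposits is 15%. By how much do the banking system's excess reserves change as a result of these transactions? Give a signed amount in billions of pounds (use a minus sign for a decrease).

FX purchase £227 billion: reserves +£227B, deposits 0.
Government spending £327 billion: reserves +£327B, deposits +£327B.
Government account inflow £25.5 billion: reserves −£25.5B, deposits −£25.5B.
Currency withdrawal £398 billion: reserves −£398B, deposits −£398B.
Totals: Δreserves = +£130.5B, Δdeposits = −£96.5B.
Δrequired reserves = 15% × −£96.5B = −£14.475B.
Δexcess reserves = Δreserves − Δrequired = +£130.5B − (−£14.475B) = +£144.975 billion.

+£144.975 billion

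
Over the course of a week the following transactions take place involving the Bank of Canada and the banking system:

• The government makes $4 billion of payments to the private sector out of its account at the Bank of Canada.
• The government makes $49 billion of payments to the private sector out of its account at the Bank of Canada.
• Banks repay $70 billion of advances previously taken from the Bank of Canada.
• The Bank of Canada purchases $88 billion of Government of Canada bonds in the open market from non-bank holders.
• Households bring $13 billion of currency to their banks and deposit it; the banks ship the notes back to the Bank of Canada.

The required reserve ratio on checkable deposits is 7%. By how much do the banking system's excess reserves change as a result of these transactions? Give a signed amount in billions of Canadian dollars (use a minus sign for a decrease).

+$73.22 billion

Government spending $4 billion: reserves +$4B, deposits +$4B.
Government spending $49 billion: reserves +$49B, deposits +$49B.
Discount-window repayment $70 billion: reserves −$70B, deposits 0.
Asset purchase (from non-banks) $88 billion: reserves +$88B, deposits +$88B.
Currency deposit $13 billion: reserves +$13B, deposits +$13B.
Totals: Δreserves = +$84B, Δdeposits = +$154B.
Δrequired reserves = 7% × +$154B = +$10.78B.
Δexcess reserves = Δreserves − Δrequired = +$84B − (+$10.78B) = +$73.22 billion.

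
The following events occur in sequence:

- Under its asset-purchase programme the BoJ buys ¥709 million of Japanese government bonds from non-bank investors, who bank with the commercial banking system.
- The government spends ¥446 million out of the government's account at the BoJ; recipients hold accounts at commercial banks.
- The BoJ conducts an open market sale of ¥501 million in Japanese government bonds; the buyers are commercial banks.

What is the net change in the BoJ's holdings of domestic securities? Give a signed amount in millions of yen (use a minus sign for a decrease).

+¥208 million

Asset purchase (from non-banks) ¥709 million: securities added to the BoJ's portfolio → +¥709M.
Government spending ¥446 million: the BoJ's securities portfolio is untouched → 0.
OMO sale (to banks) ¥501 million: securities removed from the BoJ's portfolio → −¥501M.
Net: 709 + 0 − 501 = +¥208 million.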